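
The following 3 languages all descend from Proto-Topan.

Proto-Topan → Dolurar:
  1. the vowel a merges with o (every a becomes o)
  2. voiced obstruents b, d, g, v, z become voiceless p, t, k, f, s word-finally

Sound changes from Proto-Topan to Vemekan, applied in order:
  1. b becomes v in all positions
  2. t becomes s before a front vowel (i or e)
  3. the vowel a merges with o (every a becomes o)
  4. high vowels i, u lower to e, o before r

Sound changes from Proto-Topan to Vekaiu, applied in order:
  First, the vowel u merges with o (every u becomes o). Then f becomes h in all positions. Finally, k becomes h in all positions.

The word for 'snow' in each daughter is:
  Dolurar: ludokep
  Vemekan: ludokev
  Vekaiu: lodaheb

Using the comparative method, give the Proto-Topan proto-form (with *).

*ludakeb

Position 2: Dolurar has u, Vemekan has u, Vekaiu has o. Dolurar preserves u here (none of its changes turn any other segment into u), so the proto-segment is *u.
Position 7: Dolurar has p, Vemekan has v, Vekaiu has b. Vekaiu preserves b here (none of its changes turn any other segment into b), so the proto-segment is *b.
This points to *ludakeb. Verify forward in each daughter:
Dolurar: *ludakeb
  ludakeb → ludokeb   [vowel merger]
  ludokeb → ludokep   [final devoicing]
  giving Dolurar ludokep.
Vemekan: *ludakeb
  ludakeb → ludakev   [unconditioned shift]
  ludakev (rule 2 does not apply)
  ludakev → ludokev   [vowel merger]
  ludokev (rule 4 does not apply)
  giving Vemekan ludokev.
Vekaiu: *ludakeb
  ludakeb → lodakeb   [vowel merger]
  lodakeb (rule 2 does not apply)
  lodakeb → lodaheb   [unconditioned shift]
  giving Vekaiu lodaheb.
*ludakeb is the unique common source.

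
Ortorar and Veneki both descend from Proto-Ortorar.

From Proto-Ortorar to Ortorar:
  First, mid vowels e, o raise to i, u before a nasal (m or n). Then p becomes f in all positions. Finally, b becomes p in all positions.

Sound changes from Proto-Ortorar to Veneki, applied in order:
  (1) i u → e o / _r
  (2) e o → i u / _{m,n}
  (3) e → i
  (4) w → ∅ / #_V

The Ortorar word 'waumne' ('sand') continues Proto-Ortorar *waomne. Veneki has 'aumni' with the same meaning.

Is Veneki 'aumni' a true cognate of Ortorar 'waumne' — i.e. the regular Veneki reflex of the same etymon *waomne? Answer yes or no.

Derive the expected Veneki reflex of *waomne:
Veneki: *waomne > waumne > waumni > aumni  (by pre-nasal raising, vowel merger, glide loss)
Veneki 'aumni' matches the regular reflex exactly, so the pair is cognate.

yes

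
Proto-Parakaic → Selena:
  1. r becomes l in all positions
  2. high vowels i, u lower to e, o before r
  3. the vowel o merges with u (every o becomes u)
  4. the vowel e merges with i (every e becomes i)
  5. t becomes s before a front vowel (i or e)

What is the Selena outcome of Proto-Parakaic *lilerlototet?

lilillutusit

Selena: start from *lilerlototet.
  rule 1 (unconditioned shift): lilerlototet → lilellototet
  rule 2: no change — lilellototet
  rule 3 (vowel merger): lilellototet → lilellututet
  rule 4 (vowel merger): lilellututet → lilillututit
  rule 5 (palatalisation): lilillututit → lilillutusit
  ⇒ Selena lilillutusit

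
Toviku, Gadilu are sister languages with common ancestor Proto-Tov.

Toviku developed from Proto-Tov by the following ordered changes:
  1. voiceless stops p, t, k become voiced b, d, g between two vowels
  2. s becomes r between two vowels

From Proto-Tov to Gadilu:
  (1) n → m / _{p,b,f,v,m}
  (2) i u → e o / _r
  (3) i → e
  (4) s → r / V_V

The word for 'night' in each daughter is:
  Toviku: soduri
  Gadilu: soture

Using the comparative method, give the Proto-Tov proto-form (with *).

*sotusi

Position 5: Toviku has r, Gadilu has r. Taking the neighbouring segments as reconstructed: Toviku r could go back to *s or *r; Gadilu r can only go back to *s — the one source consistent with every daughter is *s.
Position 3: Toviku has d, Gadilu has t. Gadilu preserves t here (none of its changes turn any other segment into t), so the proto-segment is *t.
Continuing position by position gives *sotusi; check it forward:
Toviku: *sotusi
  sotusi → sodusi   [intervocalic voicing]
  sodusi → soduri   [rhotacism]
  giving Toviku soduri.
Gadilu: start from *sotusi.
  rule 1: no change — sotusi
  rule 2: no change — sotusi
  rule 3 (vowel merger): sotusi → sotuse
  rule 4 (rhotacism): sotuse → soture
  ⇒ Gadilu soture
*sotusi is the unique common source.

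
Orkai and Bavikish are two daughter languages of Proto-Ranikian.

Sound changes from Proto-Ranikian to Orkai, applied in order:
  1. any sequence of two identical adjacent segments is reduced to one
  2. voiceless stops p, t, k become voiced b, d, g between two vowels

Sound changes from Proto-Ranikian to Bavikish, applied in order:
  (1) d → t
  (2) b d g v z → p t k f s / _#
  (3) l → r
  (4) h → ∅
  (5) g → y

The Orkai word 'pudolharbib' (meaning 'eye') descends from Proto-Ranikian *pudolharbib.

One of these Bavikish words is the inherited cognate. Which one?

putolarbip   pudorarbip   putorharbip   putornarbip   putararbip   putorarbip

Bavikish: start from *pudolharbib.
  rule 1 (unconditioned shift): pudolharbib → putolharbib
  rule 2 (final devoicing): putolharbib → putolharbip
  rule 3 (unconditioned shift): putolharbip → putorharbip
  rule 4 (h-loss): putorharbip → putorarbip
  rule 5: no change — putorarbip
  ⇒ Bavikish putorarbip
Among the options, 'putorarbip' alone shows every Bavikish change applied in order.

putorarbip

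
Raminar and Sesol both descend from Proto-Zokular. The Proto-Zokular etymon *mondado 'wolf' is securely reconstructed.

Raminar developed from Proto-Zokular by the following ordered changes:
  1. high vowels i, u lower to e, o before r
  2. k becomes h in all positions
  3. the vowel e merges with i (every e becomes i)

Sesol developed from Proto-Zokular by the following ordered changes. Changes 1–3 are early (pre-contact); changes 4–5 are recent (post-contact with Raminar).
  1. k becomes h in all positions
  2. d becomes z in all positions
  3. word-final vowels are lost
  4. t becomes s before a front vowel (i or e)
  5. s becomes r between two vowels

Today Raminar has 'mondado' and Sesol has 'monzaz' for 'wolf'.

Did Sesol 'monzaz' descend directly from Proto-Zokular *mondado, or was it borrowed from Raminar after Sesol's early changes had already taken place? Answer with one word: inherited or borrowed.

If inherited, *mondado would pass through all of Sesol's changes:
Sesol: *mondado > monzazo > monzaz  (by unconditioned shift, apocope)
If borrowed from Raminar 'mondado' after the early changes, it would undergo only the recent ones:
  rule 4 (palatalisation): no change (mondado)
  rule 5 (rhotacism): no change (mondado)
  ⇒ as a loan: mondado
Sesol 'monzaz' matches the inherited outcome exactly, so it is an inherited cognate, not a loan.

inherited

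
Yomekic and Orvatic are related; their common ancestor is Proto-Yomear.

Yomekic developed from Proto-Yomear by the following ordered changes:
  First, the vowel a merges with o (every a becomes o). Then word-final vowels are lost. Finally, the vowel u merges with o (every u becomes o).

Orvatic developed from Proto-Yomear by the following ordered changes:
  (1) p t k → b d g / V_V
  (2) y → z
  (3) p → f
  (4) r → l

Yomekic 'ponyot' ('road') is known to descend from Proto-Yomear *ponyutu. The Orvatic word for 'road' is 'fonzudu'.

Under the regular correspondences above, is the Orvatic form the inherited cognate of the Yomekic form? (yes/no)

yes

Derive the expected Orvatic reflex of *ponyutu:
Orvatic: *ponyutu
  ponyutu → ponyudu   [intervocalic voicing]
  ponyudu → ponzudu   [unconditioned shift]
  ponzudu → fonzudu   [unconditioned shift]
  fonzudu (rule 4 does not apply)
  giving Orvatic fonzudu.
Orvatic 'fonzudu' matches the regular reflex exactly, so the pair is cognate.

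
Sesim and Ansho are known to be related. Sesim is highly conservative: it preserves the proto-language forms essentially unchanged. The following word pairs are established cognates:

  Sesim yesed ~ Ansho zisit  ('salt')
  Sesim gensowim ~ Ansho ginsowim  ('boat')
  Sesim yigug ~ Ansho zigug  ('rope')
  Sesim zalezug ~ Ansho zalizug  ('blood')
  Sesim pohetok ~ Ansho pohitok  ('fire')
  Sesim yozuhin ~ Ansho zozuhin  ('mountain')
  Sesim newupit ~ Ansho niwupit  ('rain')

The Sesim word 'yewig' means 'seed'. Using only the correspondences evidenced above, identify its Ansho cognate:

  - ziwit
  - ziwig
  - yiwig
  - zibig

yesed ~ zisit — Sesim y corresponds to Ansho z word-initially before a front vowel.
yesed ~ zisit, zalezug ~ zalizug — Sesim e corresponds to Ansho i after a consonant, before a consonant other than r, m, n, p, b, f, v.
Applying these to Sesim 'yewig':
  yewig → zewig   (y→z word-initially before a front vowel)
  zewig → ziwig   (e→i after a consonant, before a consonant other than r, m, n, p, b, f, v)
So the Ansho cognate is 'ziwig'.

ziwig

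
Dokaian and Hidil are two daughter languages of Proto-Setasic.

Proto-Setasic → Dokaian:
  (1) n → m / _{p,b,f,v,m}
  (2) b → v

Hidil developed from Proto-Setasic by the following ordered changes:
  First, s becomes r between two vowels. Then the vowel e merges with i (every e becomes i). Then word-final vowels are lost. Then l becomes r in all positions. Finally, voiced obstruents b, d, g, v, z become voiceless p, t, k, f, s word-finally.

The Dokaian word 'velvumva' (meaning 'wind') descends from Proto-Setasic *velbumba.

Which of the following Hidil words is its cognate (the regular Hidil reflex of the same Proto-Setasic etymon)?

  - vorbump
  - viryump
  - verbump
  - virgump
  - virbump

Hidil: start from *velbumba.
  rule 1: no change — velbumba
  rule 2 (vowel merger): velbumba → vilbumba
  rule 3 (apocope): vilbumba → vilbumb
  rule 4 (unconditioned shift): vilbumb → virbumb
  rule 5 (final devoicing): virbumb → virbump
  ⇒ Hidil virbump

virbump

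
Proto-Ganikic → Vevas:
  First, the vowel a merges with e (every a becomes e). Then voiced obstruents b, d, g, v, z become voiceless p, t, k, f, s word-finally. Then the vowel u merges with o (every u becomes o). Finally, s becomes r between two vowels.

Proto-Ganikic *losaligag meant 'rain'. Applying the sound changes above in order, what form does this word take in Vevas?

loreligek

Vevas: *losaligag > loseligeg > loseligek > loreligek  (by vowel merger, final devoicing, rhotacism)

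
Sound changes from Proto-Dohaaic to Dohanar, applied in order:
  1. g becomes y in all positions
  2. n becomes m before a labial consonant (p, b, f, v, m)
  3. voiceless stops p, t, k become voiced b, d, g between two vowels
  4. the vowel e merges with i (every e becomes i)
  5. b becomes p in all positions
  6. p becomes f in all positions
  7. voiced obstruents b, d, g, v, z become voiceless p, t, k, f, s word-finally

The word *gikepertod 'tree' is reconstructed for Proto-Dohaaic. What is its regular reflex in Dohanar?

Dohanar: *gikepertod
  gikepertod → yikepertod   [unconditioned shift]
  yikepertod (rule 2 does not apply)
  yikepertod → yigebertod   [intervocalic voicing]
  yigebertod → yigibirtod   [vowel merger]
  yigibirtod → yigipirtod   [unconditioned shift]
  yigipirtod → yigifirtod   [unconditioned shift]
  yigifirtod → yigifirtot   [final devoicing]
  giving Dohanar yigifirtot.

yigifirtot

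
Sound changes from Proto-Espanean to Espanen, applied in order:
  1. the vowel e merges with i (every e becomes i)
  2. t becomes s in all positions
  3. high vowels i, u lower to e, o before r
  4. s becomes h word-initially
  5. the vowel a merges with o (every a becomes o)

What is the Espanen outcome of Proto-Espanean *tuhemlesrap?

huhimlisrop

Espanen: start from *tuhemlesrap.
  rule 1 (vowel merger): tuhemlesrap → tuhimlisrap
  rule 2 (unconditioned shift): tuhimlisrap → suhimlisrap
  rule 3: no change — suhimlisrap
  rule 4 (debuccalisation): suhimlisrap → huhimlisrap
  rule 5 (vowel merger): huhimlisrap → huhimlisrop
  ⇒ Espanen huhimlisrop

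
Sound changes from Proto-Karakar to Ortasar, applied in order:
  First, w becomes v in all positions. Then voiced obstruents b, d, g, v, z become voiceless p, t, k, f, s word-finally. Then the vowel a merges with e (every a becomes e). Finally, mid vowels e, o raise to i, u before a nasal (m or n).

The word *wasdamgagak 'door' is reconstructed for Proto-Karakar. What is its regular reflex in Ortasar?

Ortasar: *wasdamgagak
  wasdamgagak → vasdamgagak   [unconditioned shift]
  vasdamgagak (rule 2 does not apply)
  vasdamgagak → vesdemgegek   [vowel merger]
  vesdemgegek → vesdimgegek   [pre-nasal raising]
  giving Ortasar vesdimgegek.

vesdimgegek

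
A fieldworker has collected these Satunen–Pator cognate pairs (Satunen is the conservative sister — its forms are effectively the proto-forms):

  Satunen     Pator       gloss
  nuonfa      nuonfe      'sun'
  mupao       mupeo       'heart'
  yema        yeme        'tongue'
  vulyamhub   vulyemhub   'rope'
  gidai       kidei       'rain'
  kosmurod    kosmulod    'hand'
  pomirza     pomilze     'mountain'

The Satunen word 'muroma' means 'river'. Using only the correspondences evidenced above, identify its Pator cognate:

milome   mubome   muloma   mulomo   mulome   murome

kosmurod ~ kosmulod — Satunen r corresponds to Pator l between vowels (before a back vowel).
nuonfa ~ nuonfe, yema ~ yeme — Satunen a corresponds to Pator e word-finally.
Applying these to Satunen 'muroma':
  muroma → muloma   (r→l between vowels (before a back vowel))
  muloma → mulome   (a→e word-finally)
So the Pator cognate is 'mulome'.

mulome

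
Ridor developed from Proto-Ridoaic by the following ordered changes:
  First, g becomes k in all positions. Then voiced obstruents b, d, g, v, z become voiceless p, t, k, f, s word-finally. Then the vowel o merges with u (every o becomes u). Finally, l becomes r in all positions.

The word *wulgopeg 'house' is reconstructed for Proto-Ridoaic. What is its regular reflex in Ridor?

Ridor: *wulgopeg
  wulgopeg → wulkopek   [unconditioned shift]
  wulkopek (rule 2 does not apply)
  wulkopek → wulkupek   [vowel merger]
  wulkupek → wurkupek   [unconditioned shift]
  giving Ridor wurkupek.

wurkupek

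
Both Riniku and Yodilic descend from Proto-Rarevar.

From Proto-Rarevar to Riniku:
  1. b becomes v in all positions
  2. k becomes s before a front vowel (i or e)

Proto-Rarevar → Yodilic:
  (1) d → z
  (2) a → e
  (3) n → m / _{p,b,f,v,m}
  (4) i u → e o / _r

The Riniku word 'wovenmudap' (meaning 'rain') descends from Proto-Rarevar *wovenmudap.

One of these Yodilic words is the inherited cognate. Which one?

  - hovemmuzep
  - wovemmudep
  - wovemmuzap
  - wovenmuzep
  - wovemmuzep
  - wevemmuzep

Yodilic: *wovenmudap > wovenmuzap > wovenmuzep > wovemmuzep  (by unconditioned shift, vowel merger, nasal place assimilation)
The other candidates each miss or misapply at least one Yodilic change.

wovemmuzep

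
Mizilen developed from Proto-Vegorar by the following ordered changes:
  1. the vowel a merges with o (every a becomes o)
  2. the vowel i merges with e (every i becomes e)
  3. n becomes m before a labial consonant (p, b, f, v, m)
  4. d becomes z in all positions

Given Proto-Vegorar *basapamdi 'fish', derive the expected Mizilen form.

bosopomze

Mizilen: start from *basapamdi.
  rule 1 (vowel merger): basapamdi → bosopomdi
  rule 2 (vowel merger): bosopomdi → bosopomde
  rule 3: no change — bosopomde
  rule 4 (unconditioned shift): bosopomde → bosopomze
  ⇒ Mizilen bosopomze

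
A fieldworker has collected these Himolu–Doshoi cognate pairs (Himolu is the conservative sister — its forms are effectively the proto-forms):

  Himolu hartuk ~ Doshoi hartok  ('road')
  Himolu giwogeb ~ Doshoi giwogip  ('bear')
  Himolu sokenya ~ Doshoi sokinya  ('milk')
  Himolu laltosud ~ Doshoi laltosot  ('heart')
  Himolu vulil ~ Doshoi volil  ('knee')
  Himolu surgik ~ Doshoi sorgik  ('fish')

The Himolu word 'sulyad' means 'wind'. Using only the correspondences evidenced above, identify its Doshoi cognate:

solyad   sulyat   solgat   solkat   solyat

hartuk ~ hartok, laltosud ~ laltosot — Himolu u corresponds to Doshoi o after a consonant, before a consonant other than r, m, n, p, b, f, v.
laltosud ~ laltosot — Himolu d corresponds to Doshoi t word-finally.
Applying these to Himolu 'sulyad':
  sulyad → solyad   (u→o after a consonant, before a consonant other than r, m, n, p, b, f, v)
  solyad → solyat   (d→t word-finally)
So the Doshoi cognate is 'solyat'.

solyat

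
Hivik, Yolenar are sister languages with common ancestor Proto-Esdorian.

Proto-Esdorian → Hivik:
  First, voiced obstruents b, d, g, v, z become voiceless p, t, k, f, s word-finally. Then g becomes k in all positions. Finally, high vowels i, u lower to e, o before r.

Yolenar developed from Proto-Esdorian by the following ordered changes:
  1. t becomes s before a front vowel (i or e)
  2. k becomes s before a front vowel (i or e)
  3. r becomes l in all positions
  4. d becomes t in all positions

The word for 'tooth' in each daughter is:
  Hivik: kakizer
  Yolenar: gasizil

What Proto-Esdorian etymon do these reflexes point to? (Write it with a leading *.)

Position 7: Hivik has r, Yolenar has l. Hivik preserves r here (none of its changes turn any other segment into r), so the proto-segment is *r.
Position 1: Hivik has k, Yolenar has g. Yolenar preserves g here (none of its changes turn any other segment into g), so the proto-segment is *g.
Continuing position by position gives *gakizir; check it forward:
Hivik: start from *gakizir.
  rule 1: no change — gakizir
  rule 2 (unconditioned shift): gakizir → kakizir
  rule 3 (pre-rhotic lowering): kakizir → kakizer
  ⇒ Hivik kakizer
Yolenar: *gakizir > gasizir > gasizil  (by palatalisation, unconditioned shift)
Only *gakizir yields all of Hivik kakizer, Yolenar gasizil.

*gakizir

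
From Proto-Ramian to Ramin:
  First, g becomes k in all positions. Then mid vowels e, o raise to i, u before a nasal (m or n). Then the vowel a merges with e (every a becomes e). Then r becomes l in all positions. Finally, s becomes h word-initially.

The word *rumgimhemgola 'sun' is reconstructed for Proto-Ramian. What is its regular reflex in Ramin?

lumkimhimkole

Ramin: start from *rumgimhemgola.
  rule 1 (unconditioned shift): rumgimhemgola → rumkimhemkola
  rule 2 (pre-nasal raising): rumkimhemkola → rumkimhimkola
  rule 3 (vowel merger): rumkimhimkola → rumkimhimkole
  rule 4 (unconditioned shift): rumkimhimkole → lumkimhimkole
  rule 5: no change — lumkimhimkole
  ⇒ Ramin lumkimhimkole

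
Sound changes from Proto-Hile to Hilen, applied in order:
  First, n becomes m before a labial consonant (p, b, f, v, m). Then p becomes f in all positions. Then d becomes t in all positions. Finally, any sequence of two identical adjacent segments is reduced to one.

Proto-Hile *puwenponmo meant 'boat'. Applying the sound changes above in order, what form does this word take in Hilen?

Hilen: start from *puwenponmo.
  rule 1 (nasal place assimilation): puwenponmo → puwempommo
  rule 2 (unconditioned shift): puwempommo → fuwemfommo
  rule 3: no change — fuwemfommo
  rule 4 (degemination): fuwemfommo → fuwemfomo
  ⇒ Hilen fuwemfomo

fuwemfomo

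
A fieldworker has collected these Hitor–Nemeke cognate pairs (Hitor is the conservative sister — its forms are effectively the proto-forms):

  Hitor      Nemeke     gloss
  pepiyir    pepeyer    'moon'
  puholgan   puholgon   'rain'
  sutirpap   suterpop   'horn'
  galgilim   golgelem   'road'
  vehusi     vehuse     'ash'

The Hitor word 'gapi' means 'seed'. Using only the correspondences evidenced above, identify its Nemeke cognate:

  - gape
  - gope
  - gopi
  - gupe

gope

sutirpap ~ suterpop — Hitor a corresponds to Nemeke o after a consonant, before a labial obstruent.
vehusi ~ vehuse — Hitor i corresponds to Nemeke e word-finally.
Applying these to Hitor 'gapi':
  gapi → gopi   (a→o after a consonant, before a labial obstruent)
  gopi → gope   (i→e word-finally)
So the Nemeke cognate is 'gope'.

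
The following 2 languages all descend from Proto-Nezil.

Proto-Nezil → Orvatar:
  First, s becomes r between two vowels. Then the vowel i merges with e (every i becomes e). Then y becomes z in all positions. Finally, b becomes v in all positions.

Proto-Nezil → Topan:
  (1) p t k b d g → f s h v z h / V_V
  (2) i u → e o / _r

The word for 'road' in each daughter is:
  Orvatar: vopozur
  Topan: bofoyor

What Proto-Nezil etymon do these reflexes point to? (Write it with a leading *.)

*bopoyur

Position 6: Orvatar has u, Topan has o. Orvatar preserves u here (none of its changes turn any other segment into u), so the proto-segment is *u.
Position 3: Orvatar has p, Topan has f. Orvatar preserves p here (none of its changes turn any other segment into p), so the proto-segment is *p.
Continuing position by position gives *bopoyur; check it forward:
Orvatar: *bopoyur > bopozur > vopozur  (by unconditioned shift, unconditioned shift)
Topan: *bopoyur
  bopoyur → bofoyur   [intervocalic lenition]
  bofoyur → bofoyor   [pre-rhotic lowering]
  giving Topan bofoyor.
No other proto-form is consistent with every reflex, so the reconstruction is *bopoyur.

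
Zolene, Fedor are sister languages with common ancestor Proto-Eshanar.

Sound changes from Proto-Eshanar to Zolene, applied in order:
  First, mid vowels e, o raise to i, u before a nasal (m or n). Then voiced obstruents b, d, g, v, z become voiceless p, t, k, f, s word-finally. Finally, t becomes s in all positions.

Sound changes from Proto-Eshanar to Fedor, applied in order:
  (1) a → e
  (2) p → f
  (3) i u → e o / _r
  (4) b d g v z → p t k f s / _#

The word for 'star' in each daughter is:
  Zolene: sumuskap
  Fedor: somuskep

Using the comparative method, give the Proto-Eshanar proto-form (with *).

*somuskab

Position 7: Zolene has a, Fedor has e. Zolene preserves a here (none of its changes turn any other segment into a), so the proto-segment is *a.
Position 8: Zolene has p, Fedor has p. In Fedor, p can only continue *b, so the proto-segment is *b.
Continuing position by position gives *somuskab; check it forward:
Zolene: *somuskab > sumuskab > sumuskap  (by pre-nasal raising, final devoicing)
Fedor: *somuskab
  somuskab → somuskeb   [vowel merger]
  somuskeb (rule 2 does not apply)
  somuskeb (rule 3 does not apply)
  somuskeb → somuskep   [final devoicing]
  giving Fedor somuskep.
No other proto-form is consistent with every reflex, so the reconstruction is *somuskab.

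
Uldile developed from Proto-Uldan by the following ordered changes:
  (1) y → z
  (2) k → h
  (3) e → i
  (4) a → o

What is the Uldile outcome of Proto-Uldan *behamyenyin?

bihomzinzin

Uldile: *behamyenyin > behamzenzin > bihamzinzin > bihomzinzin  (by unconditioned shift, vowel merger, vowel merger)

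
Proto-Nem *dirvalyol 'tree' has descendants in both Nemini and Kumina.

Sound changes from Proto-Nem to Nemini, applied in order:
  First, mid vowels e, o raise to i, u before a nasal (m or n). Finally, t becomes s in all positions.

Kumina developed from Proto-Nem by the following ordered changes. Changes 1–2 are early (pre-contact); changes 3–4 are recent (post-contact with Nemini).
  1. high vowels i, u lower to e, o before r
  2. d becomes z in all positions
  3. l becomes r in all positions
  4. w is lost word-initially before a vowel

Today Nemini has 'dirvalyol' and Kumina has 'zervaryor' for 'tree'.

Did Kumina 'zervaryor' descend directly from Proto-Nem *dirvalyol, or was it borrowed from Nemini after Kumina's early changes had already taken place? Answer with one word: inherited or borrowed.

inherited

If inherited, *dirvalyol would pass through all of Kumina's changes:
Kumina: *dirvalyol > dervalyol > zervalyol > zervaryor  (by pre-rhotic lowering, unconditioned shift, unconditioned shift)
If borrowed from Nemini 'dirvalyol' after the early changes, it would undergo only the recent ones:
  rule 3 (unconditioned shift): dirvalyol → dirvaryor
  rule 4 (glide loss): no change (dirvaryor)
  ⇒ as a loan: dirvaryor
Kumina 'zervaryor' matches the inherited outcome exactly, so it is an inherited cognate, not a loan.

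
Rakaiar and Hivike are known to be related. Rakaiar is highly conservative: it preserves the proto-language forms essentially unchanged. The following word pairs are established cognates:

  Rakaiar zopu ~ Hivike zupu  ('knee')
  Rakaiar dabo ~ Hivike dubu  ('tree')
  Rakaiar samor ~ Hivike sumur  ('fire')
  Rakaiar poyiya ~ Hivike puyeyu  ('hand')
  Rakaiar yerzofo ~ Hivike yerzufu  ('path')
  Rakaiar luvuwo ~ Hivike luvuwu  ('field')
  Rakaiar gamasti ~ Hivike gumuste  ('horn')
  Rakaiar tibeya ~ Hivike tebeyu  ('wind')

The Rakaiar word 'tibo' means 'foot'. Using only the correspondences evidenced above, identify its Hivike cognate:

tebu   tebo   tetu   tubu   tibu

tebu

tibeya ~ tebeyu — Rakaiar i corresponds to Hivike e after a consonant, before a labial obstruent.
dabo ~ dubu, yerzofo ~ yerzufu — Rakaiar o corresponds to Hivike u word-finally.
Applying these to Rakaiar 'tibo':
  tibo → tebo   (i→e after a consonant, before a labial obstruent)
  tebo → tebu   (o→u word-finally)
So the Hivike cognate is 'tebu'.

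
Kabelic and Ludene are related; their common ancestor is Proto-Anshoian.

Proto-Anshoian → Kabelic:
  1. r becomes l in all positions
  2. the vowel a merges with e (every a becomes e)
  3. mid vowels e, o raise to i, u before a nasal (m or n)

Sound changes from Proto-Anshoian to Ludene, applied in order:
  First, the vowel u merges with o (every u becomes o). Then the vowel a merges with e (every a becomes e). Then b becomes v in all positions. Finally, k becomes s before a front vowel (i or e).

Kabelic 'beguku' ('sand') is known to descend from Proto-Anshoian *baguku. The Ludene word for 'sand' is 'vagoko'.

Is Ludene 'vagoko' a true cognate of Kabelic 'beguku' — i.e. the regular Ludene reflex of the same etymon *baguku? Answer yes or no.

no

Derive the expected Ludene reflex of *baguku:
Ludene: *baguku > bagoko > begoko > vegoko  (by vowel merger, vowel merger, unconditioned shift)
The regular Ludene reflex would be 'vegoko', but the attested form is 'vagoko'. The correspondence is irregular, so they are not cognates (the Ludene form has a different source).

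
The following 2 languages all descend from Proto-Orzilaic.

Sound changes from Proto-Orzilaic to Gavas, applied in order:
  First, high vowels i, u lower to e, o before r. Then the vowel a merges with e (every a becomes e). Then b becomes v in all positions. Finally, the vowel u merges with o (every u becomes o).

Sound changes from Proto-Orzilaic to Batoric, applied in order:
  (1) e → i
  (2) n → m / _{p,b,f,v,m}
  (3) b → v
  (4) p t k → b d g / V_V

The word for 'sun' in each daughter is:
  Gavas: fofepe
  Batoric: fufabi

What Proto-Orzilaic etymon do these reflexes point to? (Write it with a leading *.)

*fufape

Position 6: Gavas has e, Batoric has i. Taking the neighbouring segments as reconstructed: Gavas e could go back to *a or *e; Batoric i could go back to *e or *i — the one source consistent with every daughter is *e.
Position 4: Gavas has e, Batoric has a. Batoric preserves a here (none of its changes turn any other segment into a), so the proto-segment is *a.
Position 2: Gavas has o, Batoric has u. Batoric preserves u here (none of its changes turn any other segment into u), so the proto-segment is *u.
Verify the candidate proto-form against each daughter:
Gavas: *fufape
  fufape (rule 1 does not apply)
  fufape → fufepe   [vowel merger]
  fufepe (rule 3 does not apply)
  fufepe → fofepe   [vowel merger]
  giving Gavas fofepe.
Batoric: start from *fufape.
  rule 1 (vowel merger): fufape → fufapi
  rule 2: no change — fufapi
  rule 3: no change — fufapi
  rule 4 (intervocalic voicing): fufapi → fufabi
  ⇒ Batoric fufabi
Only *fufape yields all of Gavas fofepe, Batoric fufabi.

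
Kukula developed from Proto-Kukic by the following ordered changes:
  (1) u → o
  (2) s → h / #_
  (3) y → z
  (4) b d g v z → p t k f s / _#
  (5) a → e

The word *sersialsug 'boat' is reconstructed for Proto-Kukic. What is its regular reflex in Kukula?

Kukula: *sersialsug
  sersialsug → sersialsog   [vowel merger]
  sersialsog → hersialsog   [debuccalisation]
  hersialsog (rule 3 does not apply)
  hersialsog → hersialsok   [final devoicing]
  hersialsok → hersielsok   [vowel merger]
  giving Kukula hersielsok.

hersielsok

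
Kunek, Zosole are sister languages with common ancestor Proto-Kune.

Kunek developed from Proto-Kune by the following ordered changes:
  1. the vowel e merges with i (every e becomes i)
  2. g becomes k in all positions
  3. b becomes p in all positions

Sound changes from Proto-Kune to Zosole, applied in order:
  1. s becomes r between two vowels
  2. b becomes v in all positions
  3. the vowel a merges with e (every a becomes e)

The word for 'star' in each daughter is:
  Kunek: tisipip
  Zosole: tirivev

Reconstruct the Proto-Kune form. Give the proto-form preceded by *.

*tisibeb

Position 3: Kunek has s, Zosole has r. Kunek preserves s here (none of its changes turn any other segment into s), so the proto-segment is *s.
Position 6: Kunek has i, Zosole has e. Taking the neighbouring segments as reconstructed: Kunek i could go back to *e or *i; Zosole e could go back to *a or *e — the one source consistent with every daughter is *e.
Position 7: Kunek has p, Zosole has v. Taking the neighbouring segments as reconstructed: Kunek p could go back to *p or *b; Zosole v could go back to *b or *v — the one source consistent with every daughter is *b.
This points to *tisibeb. Verify forward in each daughter:
Kunek: *tisibeb
  tisibeb → tisibib   [vowel merger]
  tisibib (rule 2 does not apply)
  tisibib → tisipip   [unconditioned shift]
  giving Kunek tisipip.
Zosole: *tisibeb
  tisibeb → tiribeb   [rhotacism]
  tiribeb → tirivev   [unconditioned shift]
  tirivev (rule 3 does not apply)
  giving Zosole tirivev.
No other proto-form is consistent with every reflex, so the reconstruction is *tisibeb.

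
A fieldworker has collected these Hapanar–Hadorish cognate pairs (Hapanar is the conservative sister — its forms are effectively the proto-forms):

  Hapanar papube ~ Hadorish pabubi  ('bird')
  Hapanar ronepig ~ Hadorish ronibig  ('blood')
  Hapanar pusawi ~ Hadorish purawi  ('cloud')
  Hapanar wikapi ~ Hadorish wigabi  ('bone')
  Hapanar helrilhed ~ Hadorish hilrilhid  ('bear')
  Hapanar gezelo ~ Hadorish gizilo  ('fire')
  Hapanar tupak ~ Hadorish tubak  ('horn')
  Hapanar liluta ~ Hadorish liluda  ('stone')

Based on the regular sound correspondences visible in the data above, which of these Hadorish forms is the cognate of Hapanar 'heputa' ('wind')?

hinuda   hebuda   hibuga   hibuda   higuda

hibuda

ronepig ~ ronibig — Hapanar e corresponds to Hadorish i after a consonant, before a labial obstruent.
papube ~ pabubi — Hapanar p corresponds to Hadorish b between vowels (before a back vowel).
liluta ~ liluda — Hapanar t corresponds to Hadorish d between vowels (before a back vowel).
Applying these to Hapanar 'heputa':
  heputa → hiputa   (e→i after a consonant, before a labial obstruent)
  hiputa → hibuta   (p→b between vowels (before a back vowel))
  hibuta → hibuda   (t→d between vowels (before a back vowel))
So the Hadorish cognate is 'hibuda'.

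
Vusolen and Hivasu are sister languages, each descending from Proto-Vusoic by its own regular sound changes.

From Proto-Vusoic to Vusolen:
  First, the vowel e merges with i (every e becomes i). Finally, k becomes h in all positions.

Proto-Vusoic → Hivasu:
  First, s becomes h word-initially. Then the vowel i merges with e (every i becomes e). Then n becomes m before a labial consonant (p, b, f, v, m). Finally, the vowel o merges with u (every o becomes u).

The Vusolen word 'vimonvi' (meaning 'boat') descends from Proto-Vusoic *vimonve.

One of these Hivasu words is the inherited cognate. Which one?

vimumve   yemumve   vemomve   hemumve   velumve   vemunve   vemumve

Hivasu: *vimonve
  vimonve (rule 1 does not apply)
  vimonve → vemonve   [vowel merger]
  vemonve → vemomve   [nasal place assimilation]
  vemomve → vemumve   [vowel merger]
  giving Hivasu vemumve.
Only 'vemumve' matches the regular Hivasu development of *vimonve.

vemumve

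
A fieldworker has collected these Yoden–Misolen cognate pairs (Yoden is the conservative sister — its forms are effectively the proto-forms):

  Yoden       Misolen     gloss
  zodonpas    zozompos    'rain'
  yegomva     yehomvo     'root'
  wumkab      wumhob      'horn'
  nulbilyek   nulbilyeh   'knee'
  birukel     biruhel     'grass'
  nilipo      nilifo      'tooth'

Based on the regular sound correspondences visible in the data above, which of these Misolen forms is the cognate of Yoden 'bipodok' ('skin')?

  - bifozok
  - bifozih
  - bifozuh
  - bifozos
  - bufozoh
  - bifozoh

nilipo ~ nilifo — Yoden p corresponds to Misolen f between vowels (before a back vowel).
zodonpas ~ zozompos — Yoden d corresponds to Misolen z between vowels (before a back vowel).
nulbilyek ~ nulbilyeh — Yoden k corresponds to Misolen h word-finally.
Applying these to Yoden 'bipodok':
  bipodok → bifodok   (p→f between vowels (before a back vowel))
  bifodok → bifozok   (d→z between vowels (before a back vowel))
  bifozok → bifozoh   (k→h word-finally)
So the Misolen cognate is 'bifozoh'.

bifozoh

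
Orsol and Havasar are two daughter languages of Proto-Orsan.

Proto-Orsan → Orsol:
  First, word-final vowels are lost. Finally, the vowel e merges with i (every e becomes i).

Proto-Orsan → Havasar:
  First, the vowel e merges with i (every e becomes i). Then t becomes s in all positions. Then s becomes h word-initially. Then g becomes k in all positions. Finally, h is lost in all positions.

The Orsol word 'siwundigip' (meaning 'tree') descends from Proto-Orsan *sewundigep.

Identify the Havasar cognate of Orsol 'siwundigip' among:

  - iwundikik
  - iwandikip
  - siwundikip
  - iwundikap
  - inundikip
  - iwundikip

iwundikip

Havasar: start from *sewundigep.
  rule 1 (vowel merger): sewundigep → siwundigip
  rule 2: no change — siwundigip
  rule 3 (debuccalisation): siwundigip → hiwundigip
  rule 4 (unconditioned shift): hiwundigip → hiwundikip
  rule 5 (h-loss): hiwundikip → iwundikip
  ⇒ Havasar iwundikip
The other candidates each miss or misapply at least one Havasar change.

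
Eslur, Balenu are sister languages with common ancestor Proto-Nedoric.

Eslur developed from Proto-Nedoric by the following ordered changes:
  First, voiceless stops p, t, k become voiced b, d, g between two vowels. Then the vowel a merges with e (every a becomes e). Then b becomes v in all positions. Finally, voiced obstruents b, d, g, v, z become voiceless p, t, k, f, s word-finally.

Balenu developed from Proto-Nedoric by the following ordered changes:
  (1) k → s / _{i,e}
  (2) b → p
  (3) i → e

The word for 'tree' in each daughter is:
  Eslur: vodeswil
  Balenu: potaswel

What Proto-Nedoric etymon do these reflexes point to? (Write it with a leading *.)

Position 7: Eslur has i, Balenu has e. Eslur preserves i here (none of its changes turn any other segment into i), so the proto-segment is *i.
Position 1: Eslur has v, Balenu has p. Taking the neighbouring segments as reconstructed: Eslur v could go back to *b or *v; Balenu p could go back to *p or *b — the one source consistent with every daughter is *b.
Position 3: Eslur has d, Balenu has t. Balenu preserves t here (none of its changes turn any other segment into t), so the proto-segment is *t.
This points to *botaswil. Verify forward in each daughter:
Eslur: *botaswil > bodaswil > bodeswil > vodeswil  (by intervocalic voicing, vowel merger, unconditioned shift)
Balenu: *botaswil > potaswil > potaswel  (by unconditioned shift, vowel merger)
Only *botaswil yields all of Eslur vodeswil, Balenu potaswel.

*botaswil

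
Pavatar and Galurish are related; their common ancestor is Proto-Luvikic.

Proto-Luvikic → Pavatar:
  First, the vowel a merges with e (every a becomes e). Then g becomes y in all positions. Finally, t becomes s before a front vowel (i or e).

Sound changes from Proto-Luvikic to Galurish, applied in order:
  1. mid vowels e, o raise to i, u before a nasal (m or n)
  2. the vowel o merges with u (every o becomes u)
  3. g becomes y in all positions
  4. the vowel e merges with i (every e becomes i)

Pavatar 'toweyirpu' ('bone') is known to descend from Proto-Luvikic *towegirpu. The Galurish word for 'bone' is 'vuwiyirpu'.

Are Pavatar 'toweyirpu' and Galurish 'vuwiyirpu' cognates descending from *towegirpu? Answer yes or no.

no

Derive the expected Galurish reflex of *towegirpu:
Galurish: *towegirpu > tuwegirpu > tuweyirpu > tuwiyirpu  (by vowel merger, unconditioned shift, vowel merger)
The regular Galurish reflex would be 'tuwiyirpu', but the attested form is 'vuwiyirpu'. The correspondence is irregular, so they are not cognates (the Galurish form has a different source).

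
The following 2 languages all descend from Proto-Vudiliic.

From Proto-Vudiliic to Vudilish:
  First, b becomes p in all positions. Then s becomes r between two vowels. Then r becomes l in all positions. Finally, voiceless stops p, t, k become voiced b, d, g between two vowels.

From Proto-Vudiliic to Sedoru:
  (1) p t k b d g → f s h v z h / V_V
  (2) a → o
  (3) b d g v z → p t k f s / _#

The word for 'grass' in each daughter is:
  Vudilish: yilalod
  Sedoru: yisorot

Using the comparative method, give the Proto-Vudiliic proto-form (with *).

Position 7: Vudilish has d, Sedoru has t. Taking the neighbouring segments as reconstructed: Vudilish d can only go back to *d; Sedoru t could go back to *t or *d — the one source consistent with every daughter is *d.
Position 4: Vudilish has a, Sedoru has o. Vudilish preserves a here (none of its changes turn any other segment into a), so the proto-segment is *a.
Verify the candidate proto-form against each daughter:
Vudilish: *yisarod
  yisarod (rule 1 does not apply)
  yisarod → yirarod   [rhotacism]
  yirarod → yilalod   [unconditioned shift]
  yilalod (rule 4 does not apply)
  giving Vudilish yilalod.
Sedoru: *yisarod
  yisarod (rule 1 does not apply)
  yisarod → yisorod   [vowel merger]
  yisorod → yisorot   [final devoicing]
  giving Sedoru yisorot.
No other proto-form is consistent with every reflex, so the reconstruction is *yisarod.

*yisarod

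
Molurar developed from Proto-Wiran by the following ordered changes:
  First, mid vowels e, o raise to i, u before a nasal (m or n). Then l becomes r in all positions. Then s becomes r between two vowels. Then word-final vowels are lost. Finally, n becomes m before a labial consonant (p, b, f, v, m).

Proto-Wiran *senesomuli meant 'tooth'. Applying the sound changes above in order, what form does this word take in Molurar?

Molurar: *senesomuli
  senesomuli → sinesumuli   [pre-nasal raising]
  sinesumuli → sinesumuri   [unconditioned shift]
  sinesumuri → sinerumuri   [rhotacism]
  sinerumuri → sinerumur   [apocope]
  sinerumur (rule 5 does not apply)
  giving Molurar sinerumur.

sinerumur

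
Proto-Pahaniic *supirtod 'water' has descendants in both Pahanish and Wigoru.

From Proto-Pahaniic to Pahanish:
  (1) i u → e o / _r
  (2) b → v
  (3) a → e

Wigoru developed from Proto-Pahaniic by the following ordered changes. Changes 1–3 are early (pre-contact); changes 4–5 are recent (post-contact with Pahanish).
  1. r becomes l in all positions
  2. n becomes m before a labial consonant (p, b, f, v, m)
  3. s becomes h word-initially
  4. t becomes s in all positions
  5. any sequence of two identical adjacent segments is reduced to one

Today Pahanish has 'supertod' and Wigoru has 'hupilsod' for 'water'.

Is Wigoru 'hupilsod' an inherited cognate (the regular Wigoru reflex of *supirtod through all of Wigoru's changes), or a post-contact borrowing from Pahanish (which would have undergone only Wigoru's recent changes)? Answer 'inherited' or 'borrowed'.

If inherited, *supirtod would pass through all of Wigoru's changes:
Wigoru: *supirtod
  supirtod → supiltod   [unconditioned shift]
  supiltod (rule 2 does not apply)
  supiltod → hupiltod   [debuccalisation]
  hupiltod → hupilsod   [unconditioned shift]
  hupilsod (rule 5 does not apply)
  giving Wigoru hupilsod.
If borrowed from Pahanish 'supertod' after the early changes, it would undergo only the recent ones:
  rule 4 (unconditioned shift): supertod → supersod
  rule 5 (degemination): no change (supersod)
  ⇒ as a loan: supersod
Wigoru 'hupilsod' matches the inherited outcome exactly, so it is an inherited cognate, not a loan.

inherited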